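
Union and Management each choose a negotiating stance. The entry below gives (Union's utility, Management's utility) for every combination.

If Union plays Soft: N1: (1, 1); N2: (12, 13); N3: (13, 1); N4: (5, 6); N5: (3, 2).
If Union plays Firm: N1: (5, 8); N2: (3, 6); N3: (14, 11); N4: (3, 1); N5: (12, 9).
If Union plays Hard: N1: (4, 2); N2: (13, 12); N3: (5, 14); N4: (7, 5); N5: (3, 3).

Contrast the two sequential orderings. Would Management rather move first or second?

If Union leads: Management's best replies are Soft→N2, Firm→N3, Hard→N3; Union's induced payoffs 12, 14, 5; outcome (Firm, N3), payoffs (14, 11).
If Management leads: Union's best replies are N1→Firm, N2→Hard, N3→Firm, N4→Hard, N5→Firm; Management's induced payoffs 8, 12, 11, 5, 9; outcome (Hard, N2), payoffs (13, 12).
Management gets 12 moving first and 11 moving second, so Management prefers to move first.

first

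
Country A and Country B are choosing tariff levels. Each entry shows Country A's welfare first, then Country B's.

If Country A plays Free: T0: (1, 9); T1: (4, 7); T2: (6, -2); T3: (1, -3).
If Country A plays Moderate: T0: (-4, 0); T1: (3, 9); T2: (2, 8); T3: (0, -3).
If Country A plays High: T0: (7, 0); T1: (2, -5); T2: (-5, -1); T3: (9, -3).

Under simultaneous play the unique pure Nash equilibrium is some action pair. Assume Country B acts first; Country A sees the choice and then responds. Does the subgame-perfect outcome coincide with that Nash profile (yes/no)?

Work backward from Country A's decision.
- T0: BR = High, leader payoff 0.
- T1: BR = Free, leader payoff 7.
- T2: BR = Free, leader payoff -2.
- T3: BR = High, leader payoff -3.
Maximizing over 0, 7, -2, -3, Country B chooses T1. Subgame-perfect outcome: (Free, T1) with payoffs (4, 7).
Under simultaneous play:
Country A's best replies: T0→High; T1→Free; T2→Free; T3→High.
Country B's best replies: Free→T0; Moderate→T1; High→T0.
Only (High, T0) has each player best-responding; Nash payoffs (7, 0).
Sequential outcome (Free, T1) differs from the Nash profile (High, T0).

no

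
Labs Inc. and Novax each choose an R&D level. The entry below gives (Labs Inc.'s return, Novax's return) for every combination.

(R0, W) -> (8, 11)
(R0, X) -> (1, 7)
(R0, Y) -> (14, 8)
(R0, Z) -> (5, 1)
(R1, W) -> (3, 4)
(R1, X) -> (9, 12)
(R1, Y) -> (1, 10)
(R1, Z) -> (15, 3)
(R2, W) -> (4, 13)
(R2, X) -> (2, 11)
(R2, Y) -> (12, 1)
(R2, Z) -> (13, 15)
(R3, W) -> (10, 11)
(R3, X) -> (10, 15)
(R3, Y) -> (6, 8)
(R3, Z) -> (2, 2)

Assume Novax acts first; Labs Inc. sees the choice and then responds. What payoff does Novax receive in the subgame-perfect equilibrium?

Solve by backward induction (Novax leads).
- W: BR = R3, leader payoff 11.
- X: BR = R3, leader payoff 15.
- Y: BR = R0, leader payoff 8.
- Z: BR = R1, leader payoff 3.
Maximizing over 11, 15, 8, 3, Novax chooses X. Subgame-perfect outcome: (R3, X) with payoffs (10, 15).

15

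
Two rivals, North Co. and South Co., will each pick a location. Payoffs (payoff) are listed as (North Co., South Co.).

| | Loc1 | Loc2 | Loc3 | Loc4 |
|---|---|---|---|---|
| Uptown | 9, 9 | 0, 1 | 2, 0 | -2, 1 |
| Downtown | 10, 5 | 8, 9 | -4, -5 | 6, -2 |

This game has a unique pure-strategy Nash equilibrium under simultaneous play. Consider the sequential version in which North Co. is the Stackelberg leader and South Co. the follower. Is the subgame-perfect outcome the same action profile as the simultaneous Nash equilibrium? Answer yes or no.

Work backward from South Co.'s decision.
- Uptown → South Co. plays Loc1 (best of 9, 1, 0, 1); North Co. gets 9.
- Downtown → South Co. plays Loc2 (best of 5, 9, -5, -2); North Co. gets 8.
North Co.'s induced payoffs are 9, 8, so North Co. commits to Uptown. Subgame-perfect outcome: (Uptown, Loc1) with payoffs (9, 9).
Under simultaneous play:
North Co.'s best replies: Loc1→Downtown; Loc2→Downtown; Loc3→Uptown; Loc4→Downtown.
South Co.'s best replies: Uptown→Loc1; Downtown→Loc2.
Only (Downtown, Loc2) has each player best-responding; Nash payoffs (8, 9).
Sequential outcome (Uptown, Loc1) differs from the Nash profile (Downtown, Loc2).

no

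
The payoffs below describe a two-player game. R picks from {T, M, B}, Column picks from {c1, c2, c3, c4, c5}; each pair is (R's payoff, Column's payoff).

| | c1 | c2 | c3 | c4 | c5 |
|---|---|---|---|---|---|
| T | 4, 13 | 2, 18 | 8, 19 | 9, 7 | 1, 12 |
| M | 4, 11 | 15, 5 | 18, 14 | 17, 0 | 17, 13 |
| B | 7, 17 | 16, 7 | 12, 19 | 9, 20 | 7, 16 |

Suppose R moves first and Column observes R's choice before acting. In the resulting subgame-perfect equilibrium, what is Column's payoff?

Backward induction with R moving first.
- T → Column plays c3 (best of 13, 18, 19, 7, 12); R gets 8.
- M → Column plays c3 (best of 11, 5, 14, 0, 13); R gets 18.
- B → Column plays c4 (best of 17, 7, 19, 20, 16); R gets 9.
R's induced payoffs are 8, 18, 9, so R commits to M. Subgame-perfect outcome: (M, c3) with payoffs (18, 14).

14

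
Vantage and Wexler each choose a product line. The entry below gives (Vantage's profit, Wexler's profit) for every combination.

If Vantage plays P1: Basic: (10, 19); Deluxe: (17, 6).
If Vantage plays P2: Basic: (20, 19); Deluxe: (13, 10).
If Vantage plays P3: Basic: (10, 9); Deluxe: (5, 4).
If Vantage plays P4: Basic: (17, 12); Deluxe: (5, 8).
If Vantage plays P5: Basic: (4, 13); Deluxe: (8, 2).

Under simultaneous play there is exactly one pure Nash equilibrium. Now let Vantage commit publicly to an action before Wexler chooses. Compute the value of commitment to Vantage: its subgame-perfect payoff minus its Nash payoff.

0

Work backward from Wexler's decision.
- P1: Wexler compares 19, 6 and picks Basic; Vantage would get 10.
- P2: Wexler compares 19, 10 and picks Basic; Vantage would get 20.
- P3: Wexler compares 9, 4 and picks Basic; Vantage would get 10.
- P4: Wexler compares 12, 8 and picks Basic; Vantage would get 17.
- P5: Wexler compares 13, 2 and picks Basic; Vantage would get 4.
Among 10, 20, 10, 17, 4, the best is 20 at P2. Subgame-perfect outcome: (P2, Basic) with payoffs (20, 19).
For the simultaneous game, intersect best replies.
Vantage's best replies: Basic→P2; Deluxe→P1.
Wexler's best replies: P1→Basic; P2→Basic; P3→Basic; P4→Basic; P5→Basic.
Only (P2, Basic) has each player best-responding; Nash payoffs (20, 19).
Vantage's commitment gain: 20 − 20 = 0.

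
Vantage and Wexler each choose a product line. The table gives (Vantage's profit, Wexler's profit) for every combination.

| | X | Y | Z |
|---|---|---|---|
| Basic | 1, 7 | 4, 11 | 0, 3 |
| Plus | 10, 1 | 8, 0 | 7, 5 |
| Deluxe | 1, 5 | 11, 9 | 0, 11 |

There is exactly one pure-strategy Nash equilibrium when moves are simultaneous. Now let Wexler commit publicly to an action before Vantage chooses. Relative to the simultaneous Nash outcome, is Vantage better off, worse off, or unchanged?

better off

Work backward from Vantage's decision.
- X: Vantage compares 1, 10, 1 and picks Plus; Wexler would get 1.
- Y: Vantage compares 4, 8, 11 and picks Deluxe; Wexler would get 9.
- Z: Vantage compares 0, 7, 0 and picks Plus; Wexler would get 5.
Among 1, 9, 5, the best is 9 at Y. Subgame-perfect outcome: (Deluxe, Y) with payoffs (11, 9).
For the simultaneous game, intersect best replies.
Vantage's best replies: X→Plus; Y→Deluxe; Z→Plus.
Wexler's best replies: Basic→Y; Plus→Z; Deluxe→Z.
Only (Plus, Z) has each player best-responding; Nash payoffs (7, 5).
Vantage earns 11 sequentially versus 7 at the Nash outcome: better off.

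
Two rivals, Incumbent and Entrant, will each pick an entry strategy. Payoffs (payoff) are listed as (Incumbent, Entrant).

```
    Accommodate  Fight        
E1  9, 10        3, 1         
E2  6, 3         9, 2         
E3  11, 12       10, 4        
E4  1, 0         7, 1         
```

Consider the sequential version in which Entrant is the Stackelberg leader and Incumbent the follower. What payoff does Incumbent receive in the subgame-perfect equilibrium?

11

Incumbent best-responds to each possible Entrant move:
- Accommodate: Incumbent compares 9, 6, 11, 1 and picks E3; Entrant would get 12.
- Fight: Incumbent compares 3, 9, 10, 7 and picks E3; Entrant would get 4.
Entrant's induced payoffs are 12, 4, so Entrant commits to Accommodate. Subgame-perfect outcome: (E3, Accommodate) with payoffs (11, 12).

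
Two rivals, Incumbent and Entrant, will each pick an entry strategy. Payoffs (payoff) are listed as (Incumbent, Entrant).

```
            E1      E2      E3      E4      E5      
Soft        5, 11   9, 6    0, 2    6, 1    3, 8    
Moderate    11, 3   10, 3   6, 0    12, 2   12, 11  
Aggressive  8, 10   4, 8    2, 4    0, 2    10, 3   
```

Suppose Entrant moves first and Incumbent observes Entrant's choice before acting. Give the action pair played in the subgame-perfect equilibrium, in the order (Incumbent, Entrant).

(Moderate, E5)

Solve by backward induction (Entrant leads).
- E1: Incumbent compares 5, 11, 8 and picks Moderate; Entrant would get 3.
- E2: Incumbent compares 9, 10, 4 and picks Moderate; Entrant would get 3.
- E3: Incumbent compares 0, 6, 2 and picks Moderate; Entrant would get 0.
- E4: Incumbent compares 6, 12, 0 and picks Moderate; Entrant would get 2.
- E5: Incumbent compares 3, 12, 10 and picks Moderate; Entrant would get 11.
Maximizing over 3, 3, 0, 2, 11, Entrant chooses E5. Subgame-perfect outcome: (Moderate, E5) with payoffs (12, 11).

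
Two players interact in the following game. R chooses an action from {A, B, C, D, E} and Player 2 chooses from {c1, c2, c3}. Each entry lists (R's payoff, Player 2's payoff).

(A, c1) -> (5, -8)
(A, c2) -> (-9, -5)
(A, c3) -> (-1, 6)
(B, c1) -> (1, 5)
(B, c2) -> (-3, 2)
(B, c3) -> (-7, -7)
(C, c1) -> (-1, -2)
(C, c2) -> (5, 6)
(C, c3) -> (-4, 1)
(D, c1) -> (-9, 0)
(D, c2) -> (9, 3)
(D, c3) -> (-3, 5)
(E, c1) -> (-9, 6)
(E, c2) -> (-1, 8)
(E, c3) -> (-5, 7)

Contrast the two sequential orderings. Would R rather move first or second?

If R leads: Player 2's best replies are A→c3, B→c1, C→c2, D→c3, E→c2; R's induced payoffs -1, 1, 5, -3, -1; outcome (C, c2), payoffs (5, 6).
If Player 2 leads: R's best replies are c1→A, c2→D, c3→A; Player 2's induced payoffs -8, 3, 6; outcome (A, c3), payoffs (-1, 6).
R gets 5 moving first and -1 moving second, so R prefers to move first.

first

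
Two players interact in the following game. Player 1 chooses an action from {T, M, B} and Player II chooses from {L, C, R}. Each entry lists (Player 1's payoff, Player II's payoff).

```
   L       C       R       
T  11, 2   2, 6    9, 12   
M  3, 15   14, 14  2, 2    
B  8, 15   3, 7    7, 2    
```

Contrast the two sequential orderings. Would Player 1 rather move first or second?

If Player 1 leads: Player II's best replies are T→R, M→L, B→L; Player 1's induced payoffs 9, 3, 8; outcome (T, R), payoffs (9, 12).
If Player II leads: Player 1's best replies are L→T, C→M, R→T; Player II's induced payoffs 2, 14, 12; outcome (M, C), payoffs (14, 14).
Player 1 gets 9 moving first and 14 moving second, so Player 1 prefers to move second.

second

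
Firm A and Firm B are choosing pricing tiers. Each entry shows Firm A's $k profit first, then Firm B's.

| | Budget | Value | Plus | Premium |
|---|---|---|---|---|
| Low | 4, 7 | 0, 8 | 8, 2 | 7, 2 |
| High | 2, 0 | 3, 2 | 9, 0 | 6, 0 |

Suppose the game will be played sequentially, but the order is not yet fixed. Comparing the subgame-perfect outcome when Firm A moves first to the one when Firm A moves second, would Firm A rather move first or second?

If Firm A leads: Firm B's best replies are Low→Value, High→Value; Firm A's induced payoffs 0, 3; outcome (High, Value), payoffs (3, 2).
If Firm B leads: Firm A's best replies are Budget→Low, Value→High, Plus→High, Premium→Low; Firm B's induced payoffs 7, 2, 0, 2; outcome (Low, Budget), payoffs (4, 7).
Firm A gets 3 moving first and 4 moving second, so Firm A prefers to move second.

second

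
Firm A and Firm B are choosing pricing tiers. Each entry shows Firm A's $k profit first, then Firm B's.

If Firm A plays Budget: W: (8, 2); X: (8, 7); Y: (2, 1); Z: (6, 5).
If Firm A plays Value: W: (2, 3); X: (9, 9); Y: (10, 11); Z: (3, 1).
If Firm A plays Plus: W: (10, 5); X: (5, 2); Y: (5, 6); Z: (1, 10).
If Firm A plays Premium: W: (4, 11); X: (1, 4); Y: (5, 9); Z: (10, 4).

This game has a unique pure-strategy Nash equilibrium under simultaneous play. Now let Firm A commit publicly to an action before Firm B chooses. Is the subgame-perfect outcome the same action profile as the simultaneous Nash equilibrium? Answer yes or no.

yes

Firm B best-responds to each possible Firm A move:
- Budget: Firm B compares 2, 7, 1, 5 and picks X; Firm A would get 8.
- Value: Firm B compares 3, 9, 11, 1 and picks Y; Firm A would get 10.
- Plus: Firm B compares 5, 2, 6, 10 and picks Z; Firm A would get 1.
- Premium: Firm B compares 11, 4, 9, 4 and picks W; Firm A would get 4.
Among 8, 10, 1, 4, the best is 10 at Value. Subgame-perfect outcome: (Value, Y) with payoffs (10, 11).
Now find the simultaneous Nash equilibrium.
Firm A's best replies: W→Plus; X→Value; Y→Value; Z→Premium.
Firm B's best replies: Budget→X; Value→Y; Plus→Z; Premium→W.
Only (Value, Y) has each player best-responding; Nash payoffs (10, 11).
Sequential outcome (Value, Y) coincides with the Nash profile (Value, Y).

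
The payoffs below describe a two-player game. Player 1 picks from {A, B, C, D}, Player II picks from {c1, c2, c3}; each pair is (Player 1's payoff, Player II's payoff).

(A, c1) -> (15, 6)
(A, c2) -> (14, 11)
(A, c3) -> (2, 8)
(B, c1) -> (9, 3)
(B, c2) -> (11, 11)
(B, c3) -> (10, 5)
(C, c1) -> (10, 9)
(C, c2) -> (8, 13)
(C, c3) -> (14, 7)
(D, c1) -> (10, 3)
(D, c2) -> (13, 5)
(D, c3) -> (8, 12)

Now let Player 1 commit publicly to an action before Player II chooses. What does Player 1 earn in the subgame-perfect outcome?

Work backward from Player II's decision.
- A: BR = c2, leader payoff 14.
- B: BR = c2, leader payoff 11.
- C: BR = c2, leader payoff 8.
- D: BR = c3, leader payoff 8.
Player 1's induced payoffs are 14, 11, 8, 8, so Player 1 commits to A. Subgame-perfect outcome: (A, c2) with payoffs (14, 11).

14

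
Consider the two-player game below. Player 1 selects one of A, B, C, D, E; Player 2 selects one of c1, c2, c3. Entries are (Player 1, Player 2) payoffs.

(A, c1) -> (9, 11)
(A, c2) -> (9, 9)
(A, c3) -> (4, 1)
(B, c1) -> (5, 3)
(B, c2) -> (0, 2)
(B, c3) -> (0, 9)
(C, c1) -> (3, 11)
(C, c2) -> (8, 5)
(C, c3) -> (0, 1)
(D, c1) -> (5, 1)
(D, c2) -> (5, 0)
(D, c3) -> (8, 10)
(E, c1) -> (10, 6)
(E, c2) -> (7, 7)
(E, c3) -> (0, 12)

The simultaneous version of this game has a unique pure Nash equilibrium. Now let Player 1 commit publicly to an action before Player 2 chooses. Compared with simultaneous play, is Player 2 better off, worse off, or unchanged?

Solve by backward induction (Player 1 leads).
- A: BR = c1, leader payoff 9.
- B: BR = c3, leader payoff 0.
- C: BR = c1, leader payoff 3.
- D: BR = c3, leader payoff 8.
- E: BR = c3, leader payoff 0.
Among 9, 0, 3, 8, 0, the best is 9 at A. Subgame-perfect outcome: (A, c1) with payoffs (9, 11).
Under simultaneous play:
Player 1's best replies: c1→E; c2→A; c3→D.
Player 2's best replies: A→c1; B→c3; C→c1; D→c3; E→c3.
The unique mutual best reply is (D, c3), giving (8, 10).
Player 2 earns 11 sequentially versus 10 at the Nash outcome: better off.

better off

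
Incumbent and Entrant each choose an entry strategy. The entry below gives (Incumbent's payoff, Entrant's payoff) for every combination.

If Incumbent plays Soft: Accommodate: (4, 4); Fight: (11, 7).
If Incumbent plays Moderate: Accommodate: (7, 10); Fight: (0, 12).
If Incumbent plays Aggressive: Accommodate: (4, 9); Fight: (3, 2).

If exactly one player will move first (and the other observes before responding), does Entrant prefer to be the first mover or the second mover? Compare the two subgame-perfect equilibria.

If Incumbent leads: Entrant's best replies are Soft→Fight, Moderate→Fight, Aggressive→Accommodate; Incumbent's induced payoffs 11, 0, 4; outcome (Soft, Fight), payoffs (11, 7).
If Entrant leads: Incumbent's best replies are Accommodate→Moderate, Fight→Soft; Entrant's induced payoffs 10, 7; outcome (Moderate, Accommodate), payoffs (7, 10).
Entrant gets 10 moving first and 7 moving second, so Entrant prefers to move first.

first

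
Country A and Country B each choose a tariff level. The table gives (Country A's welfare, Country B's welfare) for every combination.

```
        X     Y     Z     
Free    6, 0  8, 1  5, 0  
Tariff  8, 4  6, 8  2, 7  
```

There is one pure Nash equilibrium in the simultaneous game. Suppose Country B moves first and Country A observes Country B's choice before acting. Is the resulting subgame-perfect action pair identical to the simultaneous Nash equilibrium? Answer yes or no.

Solve by backward induction (Country B leads).
- X: BR = Tariff, leader payoff 4.
- Y: BR = Free, leader payoff 1.
- Z: BR = Free, leader payoff 0.
Maximizing over 4, 1, 0, Country B chooses X. Subgame-perfect outcome: (Tariff, X) with payoffs (8, 4).
Now find the simultaneous Nash equilibrium.
Country A's best replies: X→Tariff; Y→Free; Z→Free.
Country B's best replies: Free→Y; Tariff→Y.
The unique mutual best reply is (Free, Y), giving (8, 1).
Sequential outcome (Tariff, X) differs from the Nash profile (Free, Y).

no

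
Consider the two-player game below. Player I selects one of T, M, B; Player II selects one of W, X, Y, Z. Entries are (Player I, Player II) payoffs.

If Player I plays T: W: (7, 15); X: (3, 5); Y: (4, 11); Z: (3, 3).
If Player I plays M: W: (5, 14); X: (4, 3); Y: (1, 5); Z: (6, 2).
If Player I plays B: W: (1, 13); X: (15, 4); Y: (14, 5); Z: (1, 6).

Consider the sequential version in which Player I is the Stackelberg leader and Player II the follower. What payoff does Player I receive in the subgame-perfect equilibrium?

Solve by backward induction (Player I leads).
- T: BR = W, leader payoff 7.
- M: BR = W, leader payoff 5.
- B: BR = W, leader payoff 1.
Player I's induced payoffs are 7, 5, 1, so Player I commits to T. Subgame-perfect outcome: (T, W) with payoffs (7, 15).

7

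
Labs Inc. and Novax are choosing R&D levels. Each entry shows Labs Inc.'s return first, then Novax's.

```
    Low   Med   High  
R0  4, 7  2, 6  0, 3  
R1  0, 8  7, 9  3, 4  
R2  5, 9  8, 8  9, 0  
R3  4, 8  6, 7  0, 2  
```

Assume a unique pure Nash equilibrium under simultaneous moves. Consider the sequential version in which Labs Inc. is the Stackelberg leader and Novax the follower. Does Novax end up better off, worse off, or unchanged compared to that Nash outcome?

unchanged

Novax best-responds to each possible Labs Inc. move:
- R0: BR = Low, leader payoff 4.
- R1: BR = Med, leader payoff 7.
- R2: BR = Low, leader payoff 5.
- R3: BR = Low, leader payoff 4.
Maximizing over 4, 7, 5, 4, Labs Inc. chooses R1. Subgame-perfect outcome: (R1, Med) with payoffs (7, 9).
Now find the simultaneous Nash equilibrium.
Labs Inc.'s best replies: Low→R2; Med→R2; High→R2.
Novax's best replies: R0→Low; R1→Med; R2→Low; R3→Low.
The unique mutual best reply is (R2, Low), giving (5, 9).
Novax earns 9 sequentially versus 9 at the Nash outcome: unchanged.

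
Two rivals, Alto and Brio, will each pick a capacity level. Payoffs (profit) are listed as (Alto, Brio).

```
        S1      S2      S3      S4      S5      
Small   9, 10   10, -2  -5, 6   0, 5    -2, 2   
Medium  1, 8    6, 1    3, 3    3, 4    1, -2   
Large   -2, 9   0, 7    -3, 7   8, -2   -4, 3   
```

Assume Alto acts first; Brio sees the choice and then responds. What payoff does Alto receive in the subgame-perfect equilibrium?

9

Work backward from Brio's decision.
- Small → Brio plays S1 (best of 10, -2, 6, 5, 2); Alto gets 9.
- Medium → Brio plays S1 (best of 8, 1, 3, 4, -2); Alto gets 1.
- Large → Brio plays S1 (best of 9, 7, 7, -2, 3); Alto gets -2.
Maximizing over 9, 1, -2, Alto chooses Small. Subgame-perfect outcome: (Small, S1) with payoffs (9, 10).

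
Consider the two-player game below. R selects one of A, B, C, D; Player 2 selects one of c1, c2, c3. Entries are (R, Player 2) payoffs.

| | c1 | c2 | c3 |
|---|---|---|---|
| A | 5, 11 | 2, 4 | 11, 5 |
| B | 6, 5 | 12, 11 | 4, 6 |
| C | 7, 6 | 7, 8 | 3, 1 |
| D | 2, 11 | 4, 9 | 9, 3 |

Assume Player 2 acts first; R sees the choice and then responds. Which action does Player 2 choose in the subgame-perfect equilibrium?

c2

Backward induction with Player 2 moving first.
- c1: BR = C, leader payoff 6.
- c2: BR = B, leader payoff 11.
- c3: BR = A, leader payoff 5.
Among 6, 11, 5, the best is 11 at c2. Subgame-perfect outcome: (B, c2) with payoffs (12, 11).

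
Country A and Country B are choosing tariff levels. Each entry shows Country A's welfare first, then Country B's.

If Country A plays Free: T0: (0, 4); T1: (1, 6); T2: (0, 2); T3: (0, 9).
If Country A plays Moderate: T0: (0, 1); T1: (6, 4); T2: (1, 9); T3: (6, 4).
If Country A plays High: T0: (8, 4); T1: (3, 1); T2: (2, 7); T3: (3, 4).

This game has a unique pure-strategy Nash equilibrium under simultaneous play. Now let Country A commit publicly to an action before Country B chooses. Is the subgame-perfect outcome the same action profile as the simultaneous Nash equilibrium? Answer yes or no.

Solve by backward induction (Country A leads).
- Free: BR = T3, leader payoff 0.
- Moderate: BR = T2, leader payoff 1.
- High: BR = T2, leader payoff 2.
Among 0, 1, 2, the best is 2 at High. Subgame-perfect outcome: (High, T2) with payoffs (2, 7).
Now find the simultaneous Nash equilibrium.
Country A's best replies: T0→High; T1→Moderate; T2→High; T3→Moderate.
Country B's best replies: Free→T3; Moderate→T2; High→T2.
Only (High, T2) has each player best-responding; Nash payoffs (2, 7).
Sequential outcome (High, T2) coincides with the Nash profile (High, T2).

yes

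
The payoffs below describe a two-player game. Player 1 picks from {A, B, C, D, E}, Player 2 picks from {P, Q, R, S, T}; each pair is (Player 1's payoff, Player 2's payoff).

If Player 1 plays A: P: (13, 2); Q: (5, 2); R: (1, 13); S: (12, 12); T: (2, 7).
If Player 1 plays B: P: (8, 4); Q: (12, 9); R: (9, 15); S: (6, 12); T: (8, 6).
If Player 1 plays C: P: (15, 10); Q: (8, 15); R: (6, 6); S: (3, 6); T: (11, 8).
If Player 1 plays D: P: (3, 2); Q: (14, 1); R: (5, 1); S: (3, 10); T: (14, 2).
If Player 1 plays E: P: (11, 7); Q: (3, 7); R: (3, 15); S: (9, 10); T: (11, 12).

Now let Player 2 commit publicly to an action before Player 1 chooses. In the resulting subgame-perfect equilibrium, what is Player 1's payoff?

9

Backward induction with Player 2 moving first.
- P: Player 1 compares 13, 8, 15, 3, 11 and picks C; Player 2 would get 10.
- Q: Player 1 compares 5, 12, 8, 14, 3 and picks D; Player 2 would get 1.
- R: Player 1 compares 1, 9, 6, 5, 3 and picks B; Player 2 would get 15.
- S: Player 1 compares 12, 6, 3, 3, 9 and picks A; Player 2 would get 12.
- T: Player 1 compares 2, 8, 11, 14, 11 and picks D; Player 2 would get 2.
Maximizing over 10, 1, 15, 12, 2, Player 2 chooses R. Subgame-perfect outcome: (B, R) with payoffs (9, 15).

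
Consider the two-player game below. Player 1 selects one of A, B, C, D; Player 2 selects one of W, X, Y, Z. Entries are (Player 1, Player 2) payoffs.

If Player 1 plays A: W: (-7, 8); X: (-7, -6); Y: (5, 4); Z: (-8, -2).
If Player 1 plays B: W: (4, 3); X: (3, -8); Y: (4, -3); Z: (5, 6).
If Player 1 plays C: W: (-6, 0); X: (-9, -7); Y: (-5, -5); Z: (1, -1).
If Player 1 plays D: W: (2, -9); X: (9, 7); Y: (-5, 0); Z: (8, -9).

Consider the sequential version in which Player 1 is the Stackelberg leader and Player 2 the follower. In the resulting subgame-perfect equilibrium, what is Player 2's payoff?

Solve by backward induction (Player 1 leads).
- A: BR = W, leader payoff -7.
- B: BR = Z, leader payoff 5.
- C: BR = W, leader payoff -6.
- D: BR = X, leader payoff 9.
Player 1's induced payoffs are -7, 5, -6, 9, so Player 1 commits to D. Subgame-perfect outcome: (D, X) with payoffs (9, 7).

7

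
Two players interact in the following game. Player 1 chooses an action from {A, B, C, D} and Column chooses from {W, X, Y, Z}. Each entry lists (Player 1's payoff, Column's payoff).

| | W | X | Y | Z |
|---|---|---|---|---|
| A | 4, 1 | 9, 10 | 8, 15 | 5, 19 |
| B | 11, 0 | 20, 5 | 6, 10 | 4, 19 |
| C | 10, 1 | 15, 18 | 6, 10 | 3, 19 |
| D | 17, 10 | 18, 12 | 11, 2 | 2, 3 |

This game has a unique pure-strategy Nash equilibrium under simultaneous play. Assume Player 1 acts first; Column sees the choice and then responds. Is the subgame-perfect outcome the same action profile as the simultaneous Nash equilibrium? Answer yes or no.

no

Backward induction with Player 1 moving first.
- A → Column plays Z (best of 1, 10, 15, 19); Player 1 gets 5.
- B → Column plays Z (best of 0, 5, 10, 19); Player 1 gets 4.
- C → Column plays Z (best of 1, 18, 10, 19); Player 1 gets 3.
- D → Column plays X (best of 10, 12, 2, 3); Player 1 gets 18.
Among 5, 4, 3, 18, the best is 18 at D. Subgame-perfect outcome: (D, X) with payoffs (18, 12).
For the simultaneous game, intersect best replies.
Player 1's best replies: W→D; X→B; Y→D; Z→A.
Column's best replies: A→Z; B→Z; C→Z; D→X.
Only (A, Z) has each player best-responding; Nash payoffs (5, 19).
Sequential outcome (D, X) differs from the Nash profile (A, Z).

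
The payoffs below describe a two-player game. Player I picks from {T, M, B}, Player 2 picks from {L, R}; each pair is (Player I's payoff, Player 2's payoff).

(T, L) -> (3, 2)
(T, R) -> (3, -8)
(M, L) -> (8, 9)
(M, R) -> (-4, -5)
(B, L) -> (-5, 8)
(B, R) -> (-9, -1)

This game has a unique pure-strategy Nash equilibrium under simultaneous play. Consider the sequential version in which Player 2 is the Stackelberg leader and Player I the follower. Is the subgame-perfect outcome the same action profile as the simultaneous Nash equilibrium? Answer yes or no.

Solve by backward induction (Player 2 leads).
- L: BR = M, leader payoff 9.
- R: BR = T, leader payoff -8.
Among 9, -8, the best is 9 at L. Subgame-perfect outcome: (M, L) with payoffs (8, 9).
Now find the simultaneous Nash equilibrium.
Player I's best replies: L→M; R→T.
Player 2's best replies: T→L; M→L; B→L.
The unique mutual best reply is (M, L), giving (8, 9).
Sequential outcome (M, L) coincides with the Nash profile (M, L).

yes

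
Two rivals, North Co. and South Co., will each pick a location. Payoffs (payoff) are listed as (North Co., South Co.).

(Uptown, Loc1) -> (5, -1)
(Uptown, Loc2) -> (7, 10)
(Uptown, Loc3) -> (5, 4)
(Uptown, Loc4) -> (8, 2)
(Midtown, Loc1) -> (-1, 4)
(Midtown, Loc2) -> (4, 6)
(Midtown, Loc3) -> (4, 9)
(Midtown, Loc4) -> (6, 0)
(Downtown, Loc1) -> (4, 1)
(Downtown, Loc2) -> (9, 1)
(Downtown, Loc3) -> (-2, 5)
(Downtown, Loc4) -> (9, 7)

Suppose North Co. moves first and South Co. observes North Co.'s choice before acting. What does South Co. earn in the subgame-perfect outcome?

7

Solve by backward induction (North Co. leads).
- Uptown → South Co. plays Loc2 (best of -1, 10, 4, 2); North Co. gets 7.
- Midtown → South Co. plays Loc3 (best of 4, 6, 9, 0); North Co. gets 4.
- Downtown → South Co. plays Loc4 (best of 1, 1, 5, 7); North Co. gets 9.
Maximizing over 7, 4, 9, North Co. chooses Downtown. Subgame-perfect outcome: (Downtown, Loc4) with payoffs (9, 7).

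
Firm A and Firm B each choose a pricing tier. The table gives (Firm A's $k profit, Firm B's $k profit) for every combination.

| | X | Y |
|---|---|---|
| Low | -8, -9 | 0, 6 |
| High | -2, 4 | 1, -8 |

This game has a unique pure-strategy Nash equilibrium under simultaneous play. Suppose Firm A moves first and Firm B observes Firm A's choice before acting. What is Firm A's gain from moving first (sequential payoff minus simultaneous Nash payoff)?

Solve by backward induction (Firm A leads).
- Low: Firm B compares -9, 6 and picks Y; Firm A would get 0.
- High: Firm B compares 4, -8 and picks X; Firm A would get -2.
Maximizing over 0, -2, Firm A chooses Low. Subgame-perfect outcome: (Low, Y) with payoffs (0, 6).
For the simultaneous game, intersect best replies.
Firm A's best replies: X→High; Y→High.
Firm B's best replies: Low→Y; High→X.
The unique mutual best reply is (High, X), giving (-2, 4).
Firm A's commitment gain: 0 − -2 = 2.

2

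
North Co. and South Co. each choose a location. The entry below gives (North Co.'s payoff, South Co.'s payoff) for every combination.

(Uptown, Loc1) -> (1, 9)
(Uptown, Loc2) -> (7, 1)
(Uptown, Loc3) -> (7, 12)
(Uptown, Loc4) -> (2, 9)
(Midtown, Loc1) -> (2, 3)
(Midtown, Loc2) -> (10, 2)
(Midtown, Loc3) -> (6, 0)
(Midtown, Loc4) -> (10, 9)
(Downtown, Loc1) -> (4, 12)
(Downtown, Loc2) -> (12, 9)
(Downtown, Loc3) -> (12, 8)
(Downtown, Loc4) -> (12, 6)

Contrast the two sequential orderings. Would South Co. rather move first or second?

If North Co. leads: South Co.'s best replies are Uptown→Loc3, Midtown→Loc4, Downtown→Loc1; North Co.'s induced payoffs 7, 10, 4; outcome (Midtown, Loc4), payoffs (10, 9).
If South Co. leads: North Co.'s best replies are Loc1→Downtown, Loc2→Downtown, Loc3→Downtown, Loc4→Downtown; South Co.'s induced payoffs 12, 9, 8, 6; outcome (Downtown, Loc1), payoffs (4, 12).
South Co. gets 12 moving first and 9 moving second, so South Co. prefers to move first.

first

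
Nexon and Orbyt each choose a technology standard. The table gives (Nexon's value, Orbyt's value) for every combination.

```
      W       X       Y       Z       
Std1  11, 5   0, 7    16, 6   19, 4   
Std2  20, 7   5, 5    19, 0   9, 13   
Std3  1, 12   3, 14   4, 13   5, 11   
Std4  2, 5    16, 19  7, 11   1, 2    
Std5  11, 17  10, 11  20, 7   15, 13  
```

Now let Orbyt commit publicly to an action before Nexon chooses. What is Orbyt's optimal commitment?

Solve by backward induction (Orbyt leads).
- W → Nexon plays Std2 (best of 11, 20, 1, 2, 11); Orbyt gets 7.
- X → Nexon plays Std4 (best of 0, 5, 3, 16, 10); Orbyt gets 19.
- Y → Nexon plays Std5 (best of 16, 19, 4, 7, 20); Orbyt gets 7.
- Z → Nexon plays Std1 (best of 19, 9, 5, 1, 15); Orbyt gets 4.
Maximizing over 7, 19, 7, 4, Orbyt chooses X. Subgame-perfect outcome: (Std4, X) with payoffs (16, 19).

X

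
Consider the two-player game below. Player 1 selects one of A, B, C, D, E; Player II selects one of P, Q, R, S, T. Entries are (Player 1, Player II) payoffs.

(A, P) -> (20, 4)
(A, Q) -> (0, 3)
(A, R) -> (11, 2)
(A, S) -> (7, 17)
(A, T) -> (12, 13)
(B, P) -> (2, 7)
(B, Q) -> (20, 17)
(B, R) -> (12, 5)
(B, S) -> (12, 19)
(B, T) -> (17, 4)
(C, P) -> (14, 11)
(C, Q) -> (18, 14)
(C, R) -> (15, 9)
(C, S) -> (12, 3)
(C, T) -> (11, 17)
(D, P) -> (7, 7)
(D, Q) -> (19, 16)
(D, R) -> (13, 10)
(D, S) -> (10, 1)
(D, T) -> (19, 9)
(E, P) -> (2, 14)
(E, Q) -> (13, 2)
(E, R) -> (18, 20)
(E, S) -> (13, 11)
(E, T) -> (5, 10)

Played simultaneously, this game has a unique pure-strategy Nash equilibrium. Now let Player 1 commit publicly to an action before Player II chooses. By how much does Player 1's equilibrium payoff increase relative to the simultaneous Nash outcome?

Solve by backward induction (Player 1 leads).
- A → Player II plays S (best of 4, 3, 2, 17, 13); Player 1 gets 7.
- B → Player II plays S (best of 7, 17, 5, 19, 4); Player 1 gets 12.
- C → Player II plays T (best of 11, 14, 9, 3, 17); Player 1 gets 11.
- D → Player II plays Q (best of 7, 16, 10, 1, 9); Player 1 gets 19.
- E → Player II plays R (best of 14, 2, 20, 11, 10); Player 1 gets 18.
Maximizing over 7, 12, 11, 19, 18, Player 1 chooses D. Subgame-perfect outcome: (D, Q) with payoffs (19, 16).
For the simultaneous game, intersect best replies.
Player 1's best replies: P→A; Q→B; R→E; S→E; T→D.
Player II's best replies: A→S; B→S; C→T; D→Q; E→R.
The unique mutual best reply is (E, R), giving (18, 20).
Player 1's commitment gain: 19 − 18 = 1.

1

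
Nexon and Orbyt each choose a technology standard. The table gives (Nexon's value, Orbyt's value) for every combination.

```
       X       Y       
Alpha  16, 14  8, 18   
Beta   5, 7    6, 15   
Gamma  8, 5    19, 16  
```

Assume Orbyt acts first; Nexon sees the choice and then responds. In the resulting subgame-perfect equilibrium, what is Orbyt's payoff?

16

Nexon best-responds to each possible Orbyt move:
- X: Nexon compares 16, 5, 8 and picks Alpha; Orbyt would get 14.
- Y: Nexon compares 8, 6, 19 and picks Gamma; Orbyt would get 16.
Maximizing over 14, 16, Orbyt chooses Y. Subgame-perfect outcome: (Gamma, Y) with payoffs (19, 16).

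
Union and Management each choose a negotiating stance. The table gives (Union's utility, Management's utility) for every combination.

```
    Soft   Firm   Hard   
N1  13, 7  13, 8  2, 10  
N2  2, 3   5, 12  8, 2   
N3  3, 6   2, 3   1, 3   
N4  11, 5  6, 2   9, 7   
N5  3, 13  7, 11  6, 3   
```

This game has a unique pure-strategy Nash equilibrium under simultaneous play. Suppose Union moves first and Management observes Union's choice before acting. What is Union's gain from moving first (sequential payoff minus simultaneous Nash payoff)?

0

Management best-responds to each possible Union move:
- N1 → Management plays Hard (best of 7, 8, 10); Union gets 2.
- N2 → Management plays Firm (best of 3, 12, 2); Union gets 5.
- N3 → Management plays Soft (best of 6, 3, 3); Union gets 3.
- N4 → Management plays Hard (best of 5, 2, 7); Union gets 9.
- N5 → Management plays Soft (best of 13, 11, 3); Union gets 3.
Maximizing over 2, 5, 3, 9, 3, Union chooses N4. Subgame-perfect outcome: (N4, Hard) with payoffs (9, 7).
Now find the simultaneous Nash equilibrium.
Union's best replies: Soft→N1; Firm→N1; Hard→N4.
Management's best replies: N1→Hard; N2→Firm; N3→Soft; N4→Hard; N5→Soft.
The unique mutual best reply is (N4, Hard), giving (9, 7).
Union's commitment gain: 9 − 9 = 0.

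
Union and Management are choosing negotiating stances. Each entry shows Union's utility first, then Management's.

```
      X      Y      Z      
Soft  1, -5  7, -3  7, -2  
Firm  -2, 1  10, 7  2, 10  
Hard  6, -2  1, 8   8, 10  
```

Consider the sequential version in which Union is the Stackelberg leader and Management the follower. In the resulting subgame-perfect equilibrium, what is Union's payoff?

Management best-responds to each possible Union move:
- Soft: Management compares -5, -3, -2 and picks Z; Union would get 7.
- Firm: Management compares 1, 7, 10 and picks Z; Union would get 2.
- Hard: Management compares -2, 8, 10 and picks Z; Union would get 8.
Among 7, 2, 8, the best is 8 at Hard. Subgame-perfect outcome: (Hard, Z) with payoffs (8, 10).

8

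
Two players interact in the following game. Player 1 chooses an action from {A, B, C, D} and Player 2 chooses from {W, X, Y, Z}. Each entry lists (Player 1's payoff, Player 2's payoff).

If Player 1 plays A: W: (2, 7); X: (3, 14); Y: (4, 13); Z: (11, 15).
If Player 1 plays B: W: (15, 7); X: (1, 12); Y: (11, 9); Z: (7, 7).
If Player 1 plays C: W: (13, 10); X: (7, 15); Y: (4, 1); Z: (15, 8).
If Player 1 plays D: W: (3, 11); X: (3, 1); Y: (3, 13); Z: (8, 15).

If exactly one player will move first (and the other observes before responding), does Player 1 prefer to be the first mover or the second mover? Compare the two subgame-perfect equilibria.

If Player 1 leads: Player 2's best replies are A→Z, B→X, C→X, D→Z; Player 1's induced payoffs 11, 1, 7, 8; outcome (A, Z), payoffs (11, 15).
If Player 2 leads: Player 1's best replies are W→B, X→C, Y→B, Z→C; Player 2's induced payoffs 7, 15, 9, 8; outcome (C, X), payoffs (7, 15).
Player 1 gets 11 moving first and 7 moving second, so Player 1 prefers to move first.

first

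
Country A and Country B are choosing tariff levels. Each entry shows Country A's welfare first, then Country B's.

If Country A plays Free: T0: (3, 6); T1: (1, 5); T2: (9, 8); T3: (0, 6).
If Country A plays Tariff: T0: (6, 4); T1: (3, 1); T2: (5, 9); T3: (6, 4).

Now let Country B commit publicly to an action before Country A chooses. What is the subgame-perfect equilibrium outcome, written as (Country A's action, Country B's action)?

Work backward from Country A's decision.
- T0 → Country A plays Tariff (best of 3, 6); Country B gets 4.
- T1 → Country A plays Tariff (best of 1, 3); Country B gets 1.
- T2 → Country A plays Free (best of 9, 5); Country B gets 8.
- T3 → Country A plays Tariff (best of 0, 6); Country B gets 4.
Maximizing over 4, 1, 8, 4, Country B chooses T2. Subgame-perfect outcome: (Free, T2) with payoffs (9, 8).

(Free, T2)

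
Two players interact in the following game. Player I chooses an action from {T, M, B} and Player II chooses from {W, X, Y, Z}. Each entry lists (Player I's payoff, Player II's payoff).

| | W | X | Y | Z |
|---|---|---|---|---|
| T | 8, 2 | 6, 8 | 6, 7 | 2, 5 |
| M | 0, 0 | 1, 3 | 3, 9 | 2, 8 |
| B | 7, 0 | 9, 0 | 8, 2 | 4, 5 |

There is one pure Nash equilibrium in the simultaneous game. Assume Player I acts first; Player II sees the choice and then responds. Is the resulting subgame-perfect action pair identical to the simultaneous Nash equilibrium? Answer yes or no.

Solve by backward induction (Player I leads).
- T → Player II plays X (best of 2, 8, 7, 5); Player I gets 6.
- M → Player II plays Y (best of 0, 3, 9, 8); Player I gets 3.
- B → Player II plays Z (best of 0, 0, 2, 5); Player I gets 4.
Player I's induced payoffs are 6, 3, 4, so Player I commits to T. Subgame-perfect outcome: (T, X) with payoffs (6, 8).
Under simultaneous play:
Player I's best replies: W→T; X→B; Y→B; Z→B.
Player II's best replies: T→X; M→Y; B→Z.
The unique mutual best reply is (B, Z), giving (4, 5).
Sequential outcome (T, X) differs from the Nash profile (B, Z).

no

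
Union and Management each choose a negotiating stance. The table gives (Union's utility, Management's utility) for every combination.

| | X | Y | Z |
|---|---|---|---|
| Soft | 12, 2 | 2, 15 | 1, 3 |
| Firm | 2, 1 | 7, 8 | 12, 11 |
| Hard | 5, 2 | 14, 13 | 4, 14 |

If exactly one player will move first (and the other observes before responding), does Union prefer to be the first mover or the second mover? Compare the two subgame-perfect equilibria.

If Union leads: Management's best replies are Soft→Y, Firm→Z, Hard→Z; Union's induced payoffs 2, 12, 4; outcome (Firm, Z), payoffs (12, 11).
If Management leads: Union's best replies are X→Soft, Y→Hard, Z→Firm; Management's induced payoffs 2, 13, 11; outcome (Hard, Y), payoffs (14, 13).
Union gets 12 moving first and 14 moving second, so Union prefers to move second.

second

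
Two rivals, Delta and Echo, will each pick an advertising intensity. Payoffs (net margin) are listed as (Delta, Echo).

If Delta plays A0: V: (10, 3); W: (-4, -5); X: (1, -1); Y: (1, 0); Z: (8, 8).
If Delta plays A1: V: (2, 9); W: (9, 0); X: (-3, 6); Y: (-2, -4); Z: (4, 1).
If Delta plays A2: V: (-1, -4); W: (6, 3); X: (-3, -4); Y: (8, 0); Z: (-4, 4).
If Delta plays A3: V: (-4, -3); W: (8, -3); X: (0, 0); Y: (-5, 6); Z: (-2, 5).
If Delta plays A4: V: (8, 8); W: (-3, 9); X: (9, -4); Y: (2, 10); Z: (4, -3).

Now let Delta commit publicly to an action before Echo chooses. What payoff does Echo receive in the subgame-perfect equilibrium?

Echo best-responds to each possible Delta move:
- A0: Echo compares 3, -5, -1, 0, 8 and picks Z; Delta would get 8.
- A1: Echo compares 9, 0, 6, -4, 1 and picks V; Delta would get 2.
- A2: Echo compares -4, 3, -4, 0, 4 and picks Z; Delta would get -4.
- A3: Echo compares -3, -3, 0, 6, 5 and picks Y; Delta would get -5.
- A4: Echo compares 8, 9, -4, 10, -3 and picks Y; Delta would get 2.
Maximizing over 8, 2, -4, -5, 2, Delta chooses A0. Subgame-perfect outcome: (A0, Z) with payoffs (8, 8).

8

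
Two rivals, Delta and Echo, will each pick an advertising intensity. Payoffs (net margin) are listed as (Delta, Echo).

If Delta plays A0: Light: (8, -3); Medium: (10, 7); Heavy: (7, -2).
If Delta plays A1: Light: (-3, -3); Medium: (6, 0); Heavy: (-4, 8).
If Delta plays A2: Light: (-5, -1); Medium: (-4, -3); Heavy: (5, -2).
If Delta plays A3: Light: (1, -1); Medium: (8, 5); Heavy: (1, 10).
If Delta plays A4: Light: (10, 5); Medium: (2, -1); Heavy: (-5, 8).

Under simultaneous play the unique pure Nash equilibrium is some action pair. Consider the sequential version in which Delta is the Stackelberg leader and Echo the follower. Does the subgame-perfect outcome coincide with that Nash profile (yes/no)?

yes

Backward induction with Delta moving first.
- A0: BR = Medium, leader payoff 10.
- A1: BR = Heavy, leader payoff -4.
- A2: BR = Light, leader payoff -5.
- A3: BR = Heavy, leader payoff 1.
- A4: BR = Heavy, leader payoff -5.
Delta's induced payoffs are 10, -4, -5, 1, -5, so Delta commits to A0. Subgame-perfect outcome: (A0, Medium) with payoffs (10, 7).
Under simultaneous play:
Delta's best replies: Light→A4; Medium→A0; Heavy→A0.
Echo's best replies: A0→Medium; A1→Heavy; A2→Light; A3→Heavy; A4→Heavy.
The unique mutual best reply is (A0, Medium), giving (10, 7).
Sequential outcome (A0, Medium) coincides with the Nash profile (A0, Medium).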